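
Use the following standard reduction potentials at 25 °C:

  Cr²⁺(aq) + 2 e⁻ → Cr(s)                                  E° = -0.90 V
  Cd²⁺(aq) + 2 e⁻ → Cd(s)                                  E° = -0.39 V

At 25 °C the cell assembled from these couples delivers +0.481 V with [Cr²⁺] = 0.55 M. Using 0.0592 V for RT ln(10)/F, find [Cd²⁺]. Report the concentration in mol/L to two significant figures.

Cd²⁺/Cd is the cathode, Cr²⁺/Cr the anode: E°cell = +0.51 V, n = 2.
Overall reaction: Cd²⁺(aq) + Cr(s) → Cd(s) + Cr²⁺(aq); Q = [Cr²⁺]^1/[Cd²⁺]^1.
From E = E° − (0.0592/n) log Q: log Q = (E° − E)·n/0.0592 = (+0.51 − (+0.481))·2/0.0592 = 0.9797.
So 1·log[Cd²⁺] = 1·log(0.55) − log Q = -0.2596 − (0.9797) = -1.2393; [Cd²⁺] = 10^(-1.2393) ≈ 0.058 M.

0.058 M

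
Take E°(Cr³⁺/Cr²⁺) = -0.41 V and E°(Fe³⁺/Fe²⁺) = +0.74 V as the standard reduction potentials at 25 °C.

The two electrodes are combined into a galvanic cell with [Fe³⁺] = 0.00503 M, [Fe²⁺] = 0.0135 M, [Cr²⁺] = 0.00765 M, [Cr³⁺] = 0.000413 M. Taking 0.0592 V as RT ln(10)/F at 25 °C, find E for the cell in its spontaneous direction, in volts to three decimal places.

+1.200 V

Fe³⁺/Fe²⁺ is the cathode (higher E°), Cr³⁺/Cr²⁺ the anode: E°cell = +0.74 − (-0.41) = +1.15 V, n = 1.
Overall: Fe³⁺(aq) + Cr²⁺(aq) → Fe²⁺(aq) + Cr³⁺(aq)
Q = [Fe²⁺]·[Cr³⁺] / ([Fe³⁺]·[Cr²⁺]); log Q = -0.839.
E = E° − (0.0592/n) log Q = +1.15 − (0.0592/1)(-0.839) = +1.200 V.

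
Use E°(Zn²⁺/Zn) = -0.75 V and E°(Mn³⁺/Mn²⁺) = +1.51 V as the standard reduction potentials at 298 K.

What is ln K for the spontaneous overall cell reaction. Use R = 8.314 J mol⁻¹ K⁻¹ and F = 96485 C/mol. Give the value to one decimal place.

176.0

Cathode: Mn³⁺/Mn²⁺; anode: Zn²⁺/Zn. E°cell = (+1.51) − (-0.75) = +2.26 V, with n = 2.
ΔG° = −nFE° = −RT ln K, so ln K = nFE°/(RT) = (2)(96485)(+2.26) / ((8.314)(298)) = 176.024.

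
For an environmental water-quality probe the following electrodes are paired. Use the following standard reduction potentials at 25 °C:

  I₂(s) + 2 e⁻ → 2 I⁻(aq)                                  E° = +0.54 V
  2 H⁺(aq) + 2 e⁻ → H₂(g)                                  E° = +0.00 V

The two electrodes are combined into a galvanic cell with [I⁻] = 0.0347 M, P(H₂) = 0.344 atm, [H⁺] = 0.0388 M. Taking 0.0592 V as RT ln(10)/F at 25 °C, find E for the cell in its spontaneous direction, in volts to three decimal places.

I₂/I⁻ is the cathode (higher E°), H⁺/H₂ the anode: E°cell = +0.54 − (+0.00) = +0.54 V, n = 2.
Overall: I₂(s) + H₂(g) → 2 I⁻(aq) + 2 H⁺(aq)
Q = [I⁻]^2·[H⁺]^2 / (P(H₂)); log Q = -5.278.
E = E° − (0.0592/n) log Q = +0.54 − (0.0592/2)(-5.278) = +0.696 V.

+0.696 V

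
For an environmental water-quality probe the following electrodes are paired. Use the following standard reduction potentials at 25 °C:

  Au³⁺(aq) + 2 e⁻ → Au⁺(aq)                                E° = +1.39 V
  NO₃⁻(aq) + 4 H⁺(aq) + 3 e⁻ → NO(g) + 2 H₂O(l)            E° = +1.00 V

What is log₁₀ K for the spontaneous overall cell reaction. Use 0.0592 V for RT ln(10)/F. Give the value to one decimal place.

39.5

Cathode: Au³⁺/Au⁺; anode: NO₃⁻/NO. E°cell = +0.39 V, n = 6.
log K = nE°cell / 0.0592 = (6)(+0.39) / 0.0592 = 39.5.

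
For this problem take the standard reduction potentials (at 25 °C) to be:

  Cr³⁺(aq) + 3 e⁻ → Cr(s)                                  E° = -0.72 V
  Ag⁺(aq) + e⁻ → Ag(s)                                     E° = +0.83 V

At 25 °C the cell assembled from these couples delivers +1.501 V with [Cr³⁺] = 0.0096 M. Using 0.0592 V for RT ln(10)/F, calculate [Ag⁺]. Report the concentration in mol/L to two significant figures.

Ag⁺/Ag is the cathode, Cr³⁺/Cr the anode: E°cell = +1.55 V, n = 3.
Overall reaction: 3 Ag⁺(aq) + Cr(s) → 3 Ag(s) + Cr³⁺(aq); Q = [Cr³⁺]^1/[Ag⁺]^3.
From E = E° − (0.0592/n) log Q: log Q = (E° − E)·n/0.0592 = (+1.55 − (+1.501))·3/0.0592 = 2.4831.
So 3·log[Ag⁺] = 1·log(0.0096) − log Q = -2.0177 − (2.4831) = -4.5008; log[Ag⁺] = -4.5008 / 3 = -1.5003; [Ag⁺] = 10^(-1.5003) ≈ 0.032 M.

0.032 M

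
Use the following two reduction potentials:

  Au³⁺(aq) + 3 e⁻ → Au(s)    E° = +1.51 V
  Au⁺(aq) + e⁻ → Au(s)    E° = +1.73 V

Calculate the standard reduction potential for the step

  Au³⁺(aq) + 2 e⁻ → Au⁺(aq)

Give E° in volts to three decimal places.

Sequential free energies add, so n₃E°₃ = n₁E°₁ + n₂E°₂.
With n₃ = 3, and the known step contributing 1×(+1.73) V, the unknown satisfies 2·E° = 3×(+1.51) − 1×(+1.73) = +2.800.
E° = +2.800 / 2 = +1.400 V.

+1.400 V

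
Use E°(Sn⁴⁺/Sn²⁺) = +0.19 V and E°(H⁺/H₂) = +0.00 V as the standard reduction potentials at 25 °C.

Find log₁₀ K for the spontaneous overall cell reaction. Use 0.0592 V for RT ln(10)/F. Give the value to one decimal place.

6.4

Cathode: Sn⁴⁺/Sn²⁺; anode: H⁺/H₂. E°cell = +0.19 V, n = 2.
log K = nE°cell / 0.0592 = (2)(+0.19) / 0.0592 = 6.4.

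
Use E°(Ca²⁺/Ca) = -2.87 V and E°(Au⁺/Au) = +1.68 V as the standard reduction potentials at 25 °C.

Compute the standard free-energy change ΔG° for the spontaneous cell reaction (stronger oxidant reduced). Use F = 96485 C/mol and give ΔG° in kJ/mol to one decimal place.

-878.0 kJ/mol

Au⁺/Au (E° = +1.68 V) is the cathode; Ca²⁺/Ca (E° = -2.87 V) is the anode, so E°cell = +4.55 V.
Balancing electrons gives n = 2 (lcm of 1 and 2).
ΔG° = −nFE° = −(2)(96485)(+4.55) = -878,014 J = -878.0 kJ/mol.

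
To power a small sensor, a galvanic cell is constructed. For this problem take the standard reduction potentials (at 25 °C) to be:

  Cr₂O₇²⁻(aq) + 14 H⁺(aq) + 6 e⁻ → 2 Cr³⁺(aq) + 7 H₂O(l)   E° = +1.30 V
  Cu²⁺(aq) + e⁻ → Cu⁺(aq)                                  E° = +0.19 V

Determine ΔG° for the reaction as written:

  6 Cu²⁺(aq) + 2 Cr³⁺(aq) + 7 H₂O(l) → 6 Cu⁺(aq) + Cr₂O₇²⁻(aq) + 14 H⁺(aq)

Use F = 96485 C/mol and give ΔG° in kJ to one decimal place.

+642.6 kJ

As written, Cu²⁺/Cu⁺ is reduced (cathode) and Cr₂O₇²⁻/Cr³⁺ is oxidised (anode), so E°cell = (+0.19) − (+1.30) = -1.11 V.
Balancing electrons gives n = 6.
ΔG° = −nFE° = −(6)(96485)(-1.11) = 642,590 J = +642.6 kJ.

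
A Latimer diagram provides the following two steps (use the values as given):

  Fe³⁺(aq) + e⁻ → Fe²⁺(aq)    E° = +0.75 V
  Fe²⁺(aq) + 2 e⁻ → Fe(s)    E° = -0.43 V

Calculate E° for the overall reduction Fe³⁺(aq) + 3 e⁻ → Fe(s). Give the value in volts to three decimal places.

Standard free energies of sequential steps add: ΔG°₃ = ΔG°₁ + ΔG°₂, so n₃E°₃ = n₁E°₁ + n₂E°₂.
E°₃ = (1×+0.75 + 2×-0.43) / 3 = (-0.110) / 3 = -0.037 V.

-0.037 V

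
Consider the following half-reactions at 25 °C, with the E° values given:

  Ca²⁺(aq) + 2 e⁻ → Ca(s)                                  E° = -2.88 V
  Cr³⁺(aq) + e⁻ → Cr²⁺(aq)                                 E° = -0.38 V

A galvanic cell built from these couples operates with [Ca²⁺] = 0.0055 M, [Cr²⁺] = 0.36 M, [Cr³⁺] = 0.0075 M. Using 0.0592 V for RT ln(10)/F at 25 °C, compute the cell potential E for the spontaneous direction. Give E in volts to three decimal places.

+2.467 V

Cr³⁺/Cr²⁺ is the cathode (higher E°), Ca²⁺/Ca the anode: E°cell = -0.38 − (-2.88) = +2.50 V, n = 2.
Overall: 2 Cr³⁺(aq) + Ca(s) → 2 Cr²⁺(aq) + Ca²⁺(aq)
Q = [Cr²⁺]^2·[Ca²⁺] / ([Cr³⁺]^2); log Q = 1.103.
E = E° − (0.0592/n) log Q = +2.50 − (0.0592/2)(1.103) = +2.467 V.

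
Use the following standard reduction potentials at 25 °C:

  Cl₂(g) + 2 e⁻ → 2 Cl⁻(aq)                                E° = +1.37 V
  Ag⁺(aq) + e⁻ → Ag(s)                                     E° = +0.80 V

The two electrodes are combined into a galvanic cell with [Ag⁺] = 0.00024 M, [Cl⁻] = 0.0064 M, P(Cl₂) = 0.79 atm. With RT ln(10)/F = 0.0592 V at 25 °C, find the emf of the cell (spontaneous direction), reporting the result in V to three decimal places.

Cl₂/Cl⁻ is the cathode (higher E°), Ag⁺/Ag the anode: E°cell = +1.37 − (+0.80) = +0.57 V, n = 2.
Overall: Cl₂(g) + 2 Ag(s) → 2 Cl⁻(aq) + 2 Ag⁺(aq)
Q = [Cl⁻]^2·[Ag⁺]^2 / (P(Cl₂)); log Q = -11.525.
E = E° − (0.0592/n) log Q = +0.57 − (0.0592/2)(-11.525) = +0.911 V.

+0.911 V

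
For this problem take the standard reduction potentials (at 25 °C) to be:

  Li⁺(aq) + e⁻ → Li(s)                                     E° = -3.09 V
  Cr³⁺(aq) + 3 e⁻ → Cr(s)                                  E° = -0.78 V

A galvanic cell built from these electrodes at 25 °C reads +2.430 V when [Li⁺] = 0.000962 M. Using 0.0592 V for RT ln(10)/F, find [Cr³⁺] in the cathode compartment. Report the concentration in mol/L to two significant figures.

Cr³⁺/Cr is the cathode, Li⁺/Li the anode: E°cell = +2.31 V, n = 3.
Overall reaction: Cr³⁺(aq) + 3 Li(s) → Cr(s) + 3 Li⁺(aq); Q = [Li⁺]^3/[Cr³⁺]^1.
From E = E° − (0.0592/n) log Q: log Q = (E° − E)·n/0.0592 = (+2.31 − (+2.430))·3/0.0592 = -6.0811.
So 1·log[Cr³⁺] = 3·log(0.000962) − log Q = -9.0505 − (-6.0811) = -2.9694; [Cr³⁺] = 10^(-2.9694) ≈ 0.0011 M.

0.0011 M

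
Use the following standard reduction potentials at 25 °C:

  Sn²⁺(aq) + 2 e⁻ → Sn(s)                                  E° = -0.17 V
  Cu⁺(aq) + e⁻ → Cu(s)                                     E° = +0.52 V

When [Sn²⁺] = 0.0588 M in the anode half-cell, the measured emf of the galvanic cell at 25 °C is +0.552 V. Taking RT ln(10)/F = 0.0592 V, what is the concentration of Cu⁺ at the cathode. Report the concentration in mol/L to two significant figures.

0.0011 M

Cu⁺/Cu is the cathode, Sn²⁺/Sn the anode: E°cell = +0.69 V, n = 2.
Overall reaction: 2 Cu⁺(aq) + Sn(s) → 2 Cu(s) + Sn²⁺(aq); Q = [Sn²⁺]^1/[Cu⁺]^2.
From E = E° − (0.0592/n) log Q: log Q = (E° − E)·n/0.0592 = (+0.69 − (+0.552))·2/0.0592 = 4.6622.
So 2·log[Cu⁺] = 1·log(0.0588) − log Q = -1.2306 − (4.6622) = -5.8928; log[Cu⁺] = -5.8928 / 2 = -2.9464; [Cu⁺] = 10^(-2.9464) ≈ 0.0011 M.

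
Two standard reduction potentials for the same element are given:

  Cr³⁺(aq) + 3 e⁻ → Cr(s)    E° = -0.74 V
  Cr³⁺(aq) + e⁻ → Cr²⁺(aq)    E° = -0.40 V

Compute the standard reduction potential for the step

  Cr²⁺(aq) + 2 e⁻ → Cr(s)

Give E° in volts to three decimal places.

Sequential free energies add, so n₃E°₃ = n₁E°₁ + n₂E°₂.
With n₃ = 3, and the known step contributing 1×(-0.40) V, the unknown satisfies 2·E° = 3×(-0.74) − 1×(-0.40) = -1.820.
E° = -1.820 / 2 = -0.910 V.

-0.910 V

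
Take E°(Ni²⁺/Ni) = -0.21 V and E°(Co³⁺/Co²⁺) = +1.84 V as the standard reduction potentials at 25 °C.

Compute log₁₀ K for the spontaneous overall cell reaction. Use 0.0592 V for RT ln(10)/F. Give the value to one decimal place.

Cathode: Co³⁺/Co²⁺; anode: Ni²⁺/Ni. E°cell = +2.05 V, n = 2.
log K = nE°cell / 0.0592 = (2)(+2.05) / 0.0592 = 69.3.

69.3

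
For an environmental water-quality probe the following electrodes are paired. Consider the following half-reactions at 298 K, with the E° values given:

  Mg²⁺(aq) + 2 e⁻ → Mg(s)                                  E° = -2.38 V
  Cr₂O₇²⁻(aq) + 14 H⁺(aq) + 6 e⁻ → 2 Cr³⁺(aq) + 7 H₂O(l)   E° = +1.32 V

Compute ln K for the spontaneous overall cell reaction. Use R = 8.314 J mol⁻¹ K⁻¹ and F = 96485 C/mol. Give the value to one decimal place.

Cathode: Cr₂O₇²⁻/Cr³⁺; anode: Mg²⁺/Mg. E°cell = (+1.32) − (-2.38) = +3.70 V, with n = 6.
ΔG° = −nFE° = −RT ln K, so ln K = nFE°/(RT) = (6)(96485)(+3.70) / ((8.314)(298)) = 864.543.

864.5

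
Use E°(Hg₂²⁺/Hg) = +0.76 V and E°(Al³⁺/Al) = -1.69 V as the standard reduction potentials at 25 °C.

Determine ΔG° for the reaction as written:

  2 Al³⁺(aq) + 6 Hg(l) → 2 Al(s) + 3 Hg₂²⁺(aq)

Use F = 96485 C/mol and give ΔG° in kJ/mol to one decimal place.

As written, Al³⁺/Al is reduced (cathode) and Hg₂²⁺/Hg is oxidised (anode), so E°cell = (-1.69) − (+0.76) = -2.45 V.
Balancing electrons gives n = 6.
ΔG° = −nFE° = −(6)(96485)(-2.45) = 1,418,330 J = +1418.3 kJ/mol.

+1418.3 kJ/mol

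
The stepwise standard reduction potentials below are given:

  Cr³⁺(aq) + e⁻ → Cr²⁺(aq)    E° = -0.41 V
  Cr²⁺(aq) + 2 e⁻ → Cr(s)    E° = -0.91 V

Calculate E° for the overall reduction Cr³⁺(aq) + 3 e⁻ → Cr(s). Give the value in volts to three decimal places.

-0.743 V

Since ΔG° = −nFE° is additive over sequential reductions, n₃E°₃ = n₁E°₁ + n₂E°₂.
E°₃ = (1×-0.41 + 2×-0.91) / 3 = (-2.230) / 3 = -0.743 V.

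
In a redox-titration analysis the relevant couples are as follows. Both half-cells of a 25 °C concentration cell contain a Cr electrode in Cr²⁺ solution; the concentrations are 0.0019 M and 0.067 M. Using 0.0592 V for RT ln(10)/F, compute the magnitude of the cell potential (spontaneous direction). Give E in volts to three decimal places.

+0.046 V

For a concentration cell E°cell = 0. The 0.067 M side is the cathode (reduction is favoured where [Cr²⁺] is higher).
With n = 2, E = −(0.0592/2) log([Cr²⁺]ₐₙ/[Cr²⁺]꜀ₐₜ) = −(0.0592/2) log(0.0019/0.067) = −(0.0592/2)(-1.547) = +0.046 V.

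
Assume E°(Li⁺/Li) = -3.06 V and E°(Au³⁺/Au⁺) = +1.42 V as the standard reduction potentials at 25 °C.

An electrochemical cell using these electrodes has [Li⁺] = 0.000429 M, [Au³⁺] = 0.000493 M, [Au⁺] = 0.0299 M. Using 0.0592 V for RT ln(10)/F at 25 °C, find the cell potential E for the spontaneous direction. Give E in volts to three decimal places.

Au³⁺/Au⁺ is the cathode (higher E°), Li⁺/Li the anode: E°cell = +1.42 − (-3.06) = +4.48 V, n = 2.
Overall: Au³⁺(aq) + 2 Li(s) → Au⁺(aq) + 2 Li⁺(aq)
Q = [Au⁺]·[Li⁺]^2 / ([Au³⁺]); log Q = -4.952.
E = E° − (0.0592/n) log Q = +4.48 − (0.0592/2)(-4.952) = +4.627 V.

+4.627 V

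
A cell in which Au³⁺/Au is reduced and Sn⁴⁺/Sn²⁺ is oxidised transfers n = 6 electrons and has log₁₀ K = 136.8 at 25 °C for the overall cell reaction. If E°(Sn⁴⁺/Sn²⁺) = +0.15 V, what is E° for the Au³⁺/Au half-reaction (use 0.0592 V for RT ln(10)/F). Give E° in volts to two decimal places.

+1.50 V

E°cell = (0.0592/n)·log K = (0.0592/6)(136.8) = +1.350 V.
Since Au³⁺/Au is the cathode and Sn⁴⁺/Sn²⁺ the anode, E°cell = E°(Au³⁺/Au) − E°(Sn⁴⁺/Sn²⁺).
So E°(Au³⁺/Au) = E°cell + E°(Sn⁴⁺/Sn²⁺) = +1.350 + (+0.15) = +1.50 V.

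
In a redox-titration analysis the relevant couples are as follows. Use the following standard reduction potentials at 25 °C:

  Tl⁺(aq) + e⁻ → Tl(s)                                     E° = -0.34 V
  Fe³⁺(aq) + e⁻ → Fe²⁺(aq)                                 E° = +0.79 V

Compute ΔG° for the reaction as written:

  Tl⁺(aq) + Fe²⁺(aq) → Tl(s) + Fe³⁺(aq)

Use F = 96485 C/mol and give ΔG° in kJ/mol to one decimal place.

As written, Tl⁺/Tl is reduced (cathode) and Fe³⁺/Fe²⁺ is oxidised (anode), so E°cell = (-0.34) − (+0.79) = -1.13 V.
Balancing electrons gives n = 1.
ΔG° = −nFE° = −(1)(96485)(-1.13) = 109,028 J = +109.0 kJ/mol.

+109.0 kJ/mol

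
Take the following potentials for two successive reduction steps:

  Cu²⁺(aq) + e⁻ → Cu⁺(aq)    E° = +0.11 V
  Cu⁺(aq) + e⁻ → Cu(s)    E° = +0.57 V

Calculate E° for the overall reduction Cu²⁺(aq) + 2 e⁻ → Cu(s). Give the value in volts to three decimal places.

+0.340 V

Adding the free-energy changes (−nFE°) of the two steps gives −n₃FE°₃ = −n₁FE°₁ − n₂FE°₂.
E°₃ = (1×+0.11 + 1×+0.57) / 2 = (+0.680) / 2 = +0.340 V.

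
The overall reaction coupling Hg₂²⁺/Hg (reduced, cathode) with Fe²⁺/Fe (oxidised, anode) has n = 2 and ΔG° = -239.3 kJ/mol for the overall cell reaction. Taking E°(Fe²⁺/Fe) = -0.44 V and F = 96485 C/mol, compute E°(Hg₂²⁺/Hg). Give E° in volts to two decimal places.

+0.80 V

E°cell = −ΔG°/(nF) = −(-239.3×10³)/((2)(96485)) = +1.240 V.
Since Hg₂²⁺/Hg is the cathode and Fe²⁺/Fe the anode, E°cell = E°(Hg₂²⁺/Hg) − E°(Fe²⁺/Fe).
So E°(Hg₂²⁺/Hg) = E°cell + E°(Fe²⁺/Fe) = +1.240 + (-0.44) = +0.80 V.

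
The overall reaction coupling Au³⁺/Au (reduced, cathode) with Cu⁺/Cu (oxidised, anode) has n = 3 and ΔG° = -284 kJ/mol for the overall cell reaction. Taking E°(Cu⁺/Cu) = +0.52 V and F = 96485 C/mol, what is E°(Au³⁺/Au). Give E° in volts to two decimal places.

E°cell = −ΔG°/(nF) = −(-284×10³)/((3)(96485)) = +0.981 V.
Since Au³⁺/Au is the cathode and Cu⁺/Cu the anode, E°cell = E°(Au³⁺/Au) − E°(Cu⁺/Cu).
So E°(Au³⁺/Au) = E°cell + E°(Cu⁺/Cu) = +0.981 + (+0.52) = +1.50 V.

+1.50 V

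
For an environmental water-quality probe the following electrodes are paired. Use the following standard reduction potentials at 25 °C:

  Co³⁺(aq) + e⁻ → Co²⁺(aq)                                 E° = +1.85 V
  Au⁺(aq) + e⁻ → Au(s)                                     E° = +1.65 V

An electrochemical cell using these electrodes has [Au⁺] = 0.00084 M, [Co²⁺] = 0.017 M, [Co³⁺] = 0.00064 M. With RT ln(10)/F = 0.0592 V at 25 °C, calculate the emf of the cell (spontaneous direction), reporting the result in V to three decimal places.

+0.298 V

Co³⁺/Co²⁺ is the cathode (higher E°), Au⁺/Au the anode: E°cell = +1.85 − (+1.65) = +0.20 V, n = 1.
Overall: Co³⁺(aq) + Au(s) → Co²⁺(aq) + Au⁺(aq)
Q = [Co²⁺]·[Au⁺] / ([Co³⁺]); log Q = -1.651.
E = E° − (0.0592/n) log Q = +0.20 − (0.0592/1)(-1.651) = +0.298 V.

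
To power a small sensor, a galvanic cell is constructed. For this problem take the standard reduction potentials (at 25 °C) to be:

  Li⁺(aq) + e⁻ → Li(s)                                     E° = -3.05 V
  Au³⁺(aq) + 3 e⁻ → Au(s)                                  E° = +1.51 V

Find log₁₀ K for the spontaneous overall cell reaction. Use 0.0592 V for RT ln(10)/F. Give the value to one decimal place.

231.1

Cathode: Au³⁺/Au; anode: Li⁺/Li. E°cell = +4.56 V, n = 3.
log K = nE°cell / 0.0592 = (3)(+4.56) / 0.0592 = 231.1.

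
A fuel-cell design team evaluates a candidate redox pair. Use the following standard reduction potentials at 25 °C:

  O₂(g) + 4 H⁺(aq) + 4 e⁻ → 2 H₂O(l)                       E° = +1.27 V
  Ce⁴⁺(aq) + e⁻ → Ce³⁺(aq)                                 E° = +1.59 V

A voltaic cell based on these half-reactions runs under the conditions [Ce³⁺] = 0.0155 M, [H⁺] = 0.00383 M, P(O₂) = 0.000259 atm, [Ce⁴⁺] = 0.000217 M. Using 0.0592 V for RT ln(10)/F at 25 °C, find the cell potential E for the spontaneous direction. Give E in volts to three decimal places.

Ce⁴⁺/Ce³⁺ is the cathode (higher E°), O₂/H₂O the anode: E°cell = +1.59 − (+1.27) = +0.32 V, n = 4.
Overall: 4 Ce⁴⁺(aq) + 2 H₂O(l) → 4 Ce³⁺(aq) + O₂(g) + 4 H⁺(aq)
Q = [Ce³⁺]^4·P(O₂)·[H⁺]^4 / ([Ce⁴⁺]^4); log Q = -5.838.
E = E° − (0.0592/n) log Q = +0.32 − (0.0592/4)(-5.838) = +0.406 V.

+0.406 V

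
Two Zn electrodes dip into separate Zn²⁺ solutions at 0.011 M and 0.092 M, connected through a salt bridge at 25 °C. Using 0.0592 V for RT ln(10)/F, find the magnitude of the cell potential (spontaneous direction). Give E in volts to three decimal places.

For a concentration cell E°cell = 0. The 0.092 M side is the cathode (reduction is favoured where [Zn²⁺] is higher).
With n = 2, E = −(0.0592/2) log([Zn²⁺]ₐₙ/[Zn²⁺]꜀ₐₜ) = −(0.0592/2) log(0.011/0.092) = −(0.0592/2)(-0.922) = +0.027 V.

+0.027 V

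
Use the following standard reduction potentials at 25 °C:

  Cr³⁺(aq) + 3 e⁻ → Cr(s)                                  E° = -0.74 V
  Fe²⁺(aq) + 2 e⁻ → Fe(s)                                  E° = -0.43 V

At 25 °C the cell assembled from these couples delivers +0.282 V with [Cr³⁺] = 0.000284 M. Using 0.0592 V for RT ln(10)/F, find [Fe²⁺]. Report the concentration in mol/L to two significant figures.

0.00049 M

Fe²⁺/Fe is the cathode, Cr³⁺/Cr the anode: E°cell = +0.31 V, n = 6.
Overall reaction: 3 Fe²⁺(aq) + 2 Cr(s) → 3 Fe(s) + 2 Cr³⁺(aq); Q = [Cr³⁺]^2/[Fe²⁺]^3.
From E = E° − (0.0592/n) log Q: log Q = (E° − E)·n/0.0592 = (+0.31 − (+0.282))·6/0.0592 = 2.8378.
So 3·log[Fe²⁺] = 2·log(0.000284) − log Q = -7.0934 − (2.8378) = -9.9312; log[Fe²⁺] = -9.9312 / 3 = -3.3104; [Fe²⁺] = 10^(-3.3104) ≈ 0.00049 M.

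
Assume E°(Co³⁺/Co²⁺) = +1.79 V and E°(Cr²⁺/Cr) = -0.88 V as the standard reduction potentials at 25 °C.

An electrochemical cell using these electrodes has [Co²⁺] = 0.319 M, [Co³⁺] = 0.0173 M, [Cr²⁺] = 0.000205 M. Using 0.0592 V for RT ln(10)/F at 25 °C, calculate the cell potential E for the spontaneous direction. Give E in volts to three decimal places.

+2.704 V

Co³⁺/Co²⁺ is the cathode (higher E°), Cr²⁺/Cr the anode: E°cell = +1.79 − (-0.88) = +2.67 V, n = 2.
Overall: 2 Co³⁺(aq) + Cr(s) → 2 Co²⁺(aq) + Cr²⁺(aq)
Q = [Co²⁺]^2·[Cr²⁺] / ([Co³⁺]^2); log Q = -1.157.
E = E° − (0.0592/n) log Q = +2.67 − (0.0592/2)(-1.157) = +2.704 V.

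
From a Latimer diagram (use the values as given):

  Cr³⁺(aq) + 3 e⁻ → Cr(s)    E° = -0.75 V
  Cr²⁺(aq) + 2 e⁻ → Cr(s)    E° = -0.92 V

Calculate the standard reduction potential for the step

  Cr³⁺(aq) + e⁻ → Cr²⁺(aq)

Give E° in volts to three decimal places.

Sequential free energies add, so n₃E°₃ = n₁E°₁ + n₂E°₂.
With n₃ = 3, and the known step contributing 2×(-0.92) V, the unknown satisfies 1·E° = 3×(-0.75) − 2×(-0.92) = -0.410.
E° = -0.410 / 1 = -0.410 V.

-0.410 V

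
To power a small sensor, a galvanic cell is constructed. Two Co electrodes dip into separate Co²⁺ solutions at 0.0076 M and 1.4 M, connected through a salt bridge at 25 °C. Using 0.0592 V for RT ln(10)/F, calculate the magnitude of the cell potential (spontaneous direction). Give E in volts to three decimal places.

+0.067 V

For a concentration cell E°cell = 0. The 1.4 M side is the cathode (reduction is favoured where [Co²⁺] is higher).
With n = 2, E = −(0.0592/2) log([Co²⁺]ₐₙ/[Co²⁺]꜀ₐₜ) = −(0.0592/2) log(0.0076/1.4) = −(0.0592/2)(-2.265) = +0.067 V.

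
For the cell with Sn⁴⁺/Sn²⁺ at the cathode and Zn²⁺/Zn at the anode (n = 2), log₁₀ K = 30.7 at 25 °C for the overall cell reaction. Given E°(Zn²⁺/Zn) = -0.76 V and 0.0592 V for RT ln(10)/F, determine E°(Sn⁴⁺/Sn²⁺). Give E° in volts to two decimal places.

E°cell = (0.0592/n)·log K = (0.0592/2)(30.7) = +0.909 V.
Since Sn⁴⁺/Sn²⁺ is the cathode and Zn²⁺/Zn the anode, E°cell = E°(Sn⁴⁺/Sn²⁺) − E°(Zn²⁺/Zn).
So E°(Sn⁴⁺/Sn²⁺) = E°cell + E°(Zn²⁺/Zn) = +0.909 + (-0.76) = +0.15 V.

+0.15 V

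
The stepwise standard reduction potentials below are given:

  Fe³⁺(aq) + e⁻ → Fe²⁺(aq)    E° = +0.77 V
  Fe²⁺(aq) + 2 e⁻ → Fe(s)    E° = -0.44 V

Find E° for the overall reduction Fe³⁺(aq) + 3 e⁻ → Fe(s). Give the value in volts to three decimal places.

Since ΔG° = −nFE° is additive over sequential reductions, n₃E°₃ = n₁E°₁ + n₂E°₂.
E°₃ = (1×+0.77 + 2×-0.44) / 3 = (-0.110) / 3 = -0.037 V.

-0.037 V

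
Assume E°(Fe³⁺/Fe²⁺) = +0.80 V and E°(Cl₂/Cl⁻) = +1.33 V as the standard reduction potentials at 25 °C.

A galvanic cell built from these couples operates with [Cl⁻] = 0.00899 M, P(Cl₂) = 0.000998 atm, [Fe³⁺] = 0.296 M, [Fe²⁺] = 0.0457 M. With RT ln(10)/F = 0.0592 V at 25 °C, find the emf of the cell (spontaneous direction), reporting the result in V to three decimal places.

Cl₂/Cl⁻ is the cathode (higher E°), Fe³⁺/Fe²⁺ the anode: E°cell = +1.33 − (+0.80) = +0.53 V, n = 2.
Overall: Cl₂(g) + 2 Fe²⁺(aq) → 2 Cl⁻(aq) + 2 Fe³⁺(aq)
Q = [Cl⁻]^2·[Fe³⁺]^2 / (P(Cl₂)·[Fe²⁺]^2); log Q = 0.531.
E = E° − (0.0592/n) log Q = +0.53 − (0.0592/2)(0.531) = +0.514 V.

+0.514 V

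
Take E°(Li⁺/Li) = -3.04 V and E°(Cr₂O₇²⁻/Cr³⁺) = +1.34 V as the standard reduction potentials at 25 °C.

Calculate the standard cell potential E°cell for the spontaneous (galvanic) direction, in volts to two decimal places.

The Cr₂O₇²⁻/Cr³⁺ couple has the higher reduction potential, so it is the cathode; Li⁺/Li is oxidised at the anode.
E°cell = E°(cathode) − E°(anode) = (+1.34) − (-3.04) = +4.38 V.

+4.38 V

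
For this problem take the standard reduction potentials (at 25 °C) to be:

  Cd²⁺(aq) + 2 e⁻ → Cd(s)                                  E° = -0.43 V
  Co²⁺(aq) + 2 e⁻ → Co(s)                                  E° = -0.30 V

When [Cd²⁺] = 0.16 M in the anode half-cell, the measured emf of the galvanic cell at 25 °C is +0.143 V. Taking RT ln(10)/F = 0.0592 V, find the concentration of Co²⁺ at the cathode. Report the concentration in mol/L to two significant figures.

Co²⁺/Co is the cathode, Cd²⁺/Cd the anode: E°cell = +0.13 V, n = 2.
Overall reaction: Co²⁺(aq) + Cd(s) → Co(s) + Cd²⁺(aq); Q = [Cd²⁺]^1/[Co²⁺]^1.
From E = E° − (0.0592/n) log Q: log Q = (E° − E)·n/0.0592 = (+0.13 − (+0.143))·2/0.0592 = -0.4392.
So 1·log[Co²⁺] = 1·log(0.16) − log Q = -0.7959 − (-0.4392) = -0.3567; [Co²⁺] = 10^(-0.3567) ≈ 0.44 M.

0.44 M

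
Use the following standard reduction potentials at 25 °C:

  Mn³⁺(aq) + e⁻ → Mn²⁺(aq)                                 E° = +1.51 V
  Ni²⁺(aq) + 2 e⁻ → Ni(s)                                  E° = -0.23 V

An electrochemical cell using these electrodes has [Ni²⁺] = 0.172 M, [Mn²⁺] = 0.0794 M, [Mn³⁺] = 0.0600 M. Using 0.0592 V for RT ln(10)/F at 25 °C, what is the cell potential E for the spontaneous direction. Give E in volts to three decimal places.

Mn³⁺/Mn²⁺ is the cathode (higher E°), Ni²⁺/Ni the anode: E°cell = +1.51 − (-0.23) = +1.74 V, n = 2.
Overall: 2 Mn³⁺(aq) + Ni(s) → 2 Mn²⁺(aq) + Ni²⁺(aq)
Q = [Mn²⁺]^2·[Ni²⁺] / ([Mn³⁺]^2); log Q = -0.521.
E = E° − (0.0592/n) log Q = +1.74 − (0.0592/2)(-0.521) = +1.755 V.

+1.755 V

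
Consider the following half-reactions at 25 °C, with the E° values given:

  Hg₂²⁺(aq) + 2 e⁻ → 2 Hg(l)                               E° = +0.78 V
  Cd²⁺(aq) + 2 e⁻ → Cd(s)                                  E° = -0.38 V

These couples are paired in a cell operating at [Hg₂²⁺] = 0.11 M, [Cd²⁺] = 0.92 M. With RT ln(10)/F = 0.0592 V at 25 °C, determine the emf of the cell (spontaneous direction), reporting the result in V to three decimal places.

Hg₂²⁺/Hg is the cathode (higher E°), Cd²⁺/Cd the anode: E°cell = +0.78 − (-0.38) = +1.16 V, n = 2.
Overall: Hg₂²⁺(aq) + Cd(s) → 2 Hg(l) + Cd²⁺(aq)
Q = [Cd²⁺] / ([Hg₂²⁺]); log Q = 0.922.
E = E° − (0.0592/n) log Q = +1.16 − (0.0592/2)(0.922) = +1.133 V.

+1.133 V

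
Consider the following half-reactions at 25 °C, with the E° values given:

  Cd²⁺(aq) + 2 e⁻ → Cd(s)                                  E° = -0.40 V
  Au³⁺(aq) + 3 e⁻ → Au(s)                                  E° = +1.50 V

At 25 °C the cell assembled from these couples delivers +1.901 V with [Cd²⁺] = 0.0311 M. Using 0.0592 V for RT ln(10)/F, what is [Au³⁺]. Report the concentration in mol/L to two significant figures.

0.0062 M

Au³⁺/Au is the cathode, Cd²⁺/Cd the anode: E°cell = +1.90 V, n = 6.
Overall reaction: 2 Au³⁺(aq) + 3 Cd(s) → 2 Au(s) + 3 Cd²⁺(aq); Q = [Cd²⁺]^3/[Au³⁺]^2.
From E = E° − (0.0592/n) log Q: log Q = (E° − E)·n/0.0592 = (+1.90 − (+1.901))·6/0.0592 = -0.1014.
So 2·log[Au³⁺] = 3·log(0.0311) − log Q = -4.5217 − (-0.1014) = -4.4203; log[Au³⁺] = -4.4203 / 2 = -2.2102; [Au³⁺] = 10^(-2.2102) ≈ 0.0062 M.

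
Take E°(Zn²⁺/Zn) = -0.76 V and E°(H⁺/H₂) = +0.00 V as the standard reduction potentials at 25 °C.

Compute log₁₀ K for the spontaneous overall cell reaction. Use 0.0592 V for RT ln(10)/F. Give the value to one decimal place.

Cathode: H⁺/H₂; anode: Zn²⁺/Zn. E°cell = +0.76 V, n = 2.
log K = nE°cell / 0.0592 = (2)(+0.76) / 0.0592 = 25.7.

25.7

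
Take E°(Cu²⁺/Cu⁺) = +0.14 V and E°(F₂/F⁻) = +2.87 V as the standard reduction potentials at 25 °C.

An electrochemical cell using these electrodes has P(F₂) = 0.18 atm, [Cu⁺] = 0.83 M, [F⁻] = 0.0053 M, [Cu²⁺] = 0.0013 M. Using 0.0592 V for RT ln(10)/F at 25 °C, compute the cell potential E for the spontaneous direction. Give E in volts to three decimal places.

+3.009 V

F₂/F⁻ is the cathode (higher E°), Cu²⁺/Cu⁺ the anode: E°cell = +2.87 − (+0.14) = +2.73 V, n = 2.
Overall: F₂(g) + 2 Cu⁺(aq) → 2 F⁻(aq) + 2 Cu²⁺(aq)
Q = [F⁻]^2·[Cu²⁺]^2 / (P(F₂)·[Cu⁺]^2); log Q = -9.417.
E = E° − (0.0592/n) log Q = +2.73 − (0.0592/2)(-9.417) = +3.009 V.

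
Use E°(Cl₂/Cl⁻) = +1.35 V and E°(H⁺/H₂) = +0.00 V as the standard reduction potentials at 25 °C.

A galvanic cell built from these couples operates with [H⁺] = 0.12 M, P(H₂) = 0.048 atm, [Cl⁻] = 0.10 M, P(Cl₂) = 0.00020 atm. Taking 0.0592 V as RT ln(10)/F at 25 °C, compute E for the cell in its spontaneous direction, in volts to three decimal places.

+1.315 V

Cl₂/Cl⁻ is the cathode (higher E°), H⁺/H₂ the anode: E°cell = +1.35 − (+0.00) = +1.35 V, n = 2.
Overall: Cl₂(g) + H₂(g) → 2 Cl⁻(aq) + 2 H⁺(aq)
Q = [Cl⁻]^2·[H⁺]^2 / (P(Cl₂)·P(H₂)); log Q = 1.176.
E = E° − (0.0592/n) log Q = +1.35 − (0.0592/2)(1.176) = +1.315 V.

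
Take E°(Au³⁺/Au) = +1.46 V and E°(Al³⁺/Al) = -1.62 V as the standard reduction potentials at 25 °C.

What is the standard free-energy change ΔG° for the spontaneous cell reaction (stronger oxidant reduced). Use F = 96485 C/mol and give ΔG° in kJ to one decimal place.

Au³⁺/Au (E° = +1.46 V) is the cathode; Al³⁺/Al (E° = -1.62 V) is the anode, so E°cell = +3.08 V.
Balancing electrons gives n = 3 (lcm of 3 and 3).
ΔG° = −nFE° = −(3)(96485)(+3.08) = -891,521 J = -891.5 kJ.

-891.5 kJ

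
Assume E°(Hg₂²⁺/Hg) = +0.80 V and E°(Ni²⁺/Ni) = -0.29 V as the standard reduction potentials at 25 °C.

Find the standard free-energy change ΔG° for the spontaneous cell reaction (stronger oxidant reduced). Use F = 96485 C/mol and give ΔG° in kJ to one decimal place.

Hg₂²⁺/Hg (E° = +0.80 V) is the cathode; Ni²⁺/Ni (E° = -0.29 V) is the anode, so E°cell = +1.09 V.
Balancing electrons gives n = 2 (lcm of 2 and 2).
ΔG° = −nFE° = −(2)(96485)(+1.09) = -210,337 J = -210.3 kJ.

-210.3 kJ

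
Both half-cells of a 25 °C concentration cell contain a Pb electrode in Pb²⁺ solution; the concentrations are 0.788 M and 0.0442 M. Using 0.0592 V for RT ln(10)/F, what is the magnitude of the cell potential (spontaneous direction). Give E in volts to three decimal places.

For a concentration cell E°cell = 0. The 0.788 M side is the cathode (reduction is favoured where [Pb²⁺] is higher).
With n = 2, E = −(0.0592/2) log([Pb²⁺]ₐₙ/[Pb²⁺]꜀ₐₜ) = −(0.0592/2) log(0.0442/0.788) = −(0.0592/2)(-1.251) = +0.037 V.

+0.037 V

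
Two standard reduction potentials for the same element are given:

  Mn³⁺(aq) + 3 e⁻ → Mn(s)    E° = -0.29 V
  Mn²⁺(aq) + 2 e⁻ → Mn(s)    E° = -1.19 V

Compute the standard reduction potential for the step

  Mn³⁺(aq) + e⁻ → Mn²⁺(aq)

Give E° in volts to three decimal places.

Sequential free energies add, so n₃E°₃ = n₁E°₁ + n₂E°₂.
With n₃ = 3, and the known step contributing 2×(-1.19) V, the unknown satisfies 1·E° = 3×(-0.29) − 2×(-1.19) = +1.510.
E° = +1.510 / 1 = +1.510 V.

+1.510 V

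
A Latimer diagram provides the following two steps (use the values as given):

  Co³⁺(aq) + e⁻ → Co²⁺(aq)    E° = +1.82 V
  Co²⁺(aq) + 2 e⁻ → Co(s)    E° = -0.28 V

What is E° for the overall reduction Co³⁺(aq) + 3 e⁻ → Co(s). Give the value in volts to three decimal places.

+0.420 V

Standard free energies of sequential steps add: ΔG°₃ = ΔG°₁ + ΔG°₂, so n₃E°₃ = n₁E°₁ + n₂E°₂.
E°₃ = (1×+1.82 + 2×-0.28) / 3 = (+1.260) / 3 = +0.420 V.
E° values themselves are not directly additive — weighting by electron count is essential.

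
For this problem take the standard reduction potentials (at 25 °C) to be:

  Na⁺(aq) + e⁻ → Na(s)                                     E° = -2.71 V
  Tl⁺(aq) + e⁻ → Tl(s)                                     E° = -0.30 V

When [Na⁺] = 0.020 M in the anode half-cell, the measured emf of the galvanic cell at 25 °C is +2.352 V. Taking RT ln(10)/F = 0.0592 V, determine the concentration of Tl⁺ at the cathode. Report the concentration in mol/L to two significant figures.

Tl⁺/Tl is the cathode, Na⁺/Na the anode: E°cell = +2.41 V, n = 1.
Overall reaction: Tl⁺(aq) + Na(s) → Tl(s) + Na⁺(aq); Q = [Na⁺]^1/[Tl⁺]^1.
From E = E° − (0.0592/n) log Q: log Q = (E° − E)·n/0.0592 = (+2.41 − (+2.352))·1/0.0592 = 0.9797.
So 1·log[Tl⁺] = 1·log(0.02) − log Q = -1.6990 − (0.9797) = -2.6787; [Tl⁺] = 10^(-2.6787) ≈ 0.0021 M.

0.0021 M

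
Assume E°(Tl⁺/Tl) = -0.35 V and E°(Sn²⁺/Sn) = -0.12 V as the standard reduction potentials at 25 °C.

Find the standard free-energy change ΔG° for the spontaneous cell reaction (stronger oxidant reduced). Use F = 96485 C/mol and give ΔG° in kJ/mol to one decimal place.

-44.4 kJ/mol

Sn²⁺/Sn (E° = -0.12 V) is the cathode; Tl⁺/Tl (E° = -0.35 V) is the anode, so E°cell = +0.23 V.
Balancing electrons gives n = 2 (lcm of 2 and 1).
ΔG° = −nFE° = −(2)(96485)(+0.23) = -44,383 J = -44.4 kJ/mol.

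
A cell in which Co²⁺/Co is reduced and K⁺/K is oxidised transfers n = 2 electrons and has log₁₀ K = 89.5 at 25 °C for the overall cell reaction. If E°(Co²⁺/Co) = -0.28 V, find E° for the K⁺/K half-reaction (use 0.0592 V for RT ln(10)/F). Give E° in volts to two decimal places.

-2.93 V

E°cell = (0.0592/n)·log K = (0.0592/2)(89.5) = +2.649 V.
Since Co²⁺/Co is the cathode and K⁺/K the anode, E°cell = E°(Co²⁺/Co) − E°(K⁺/K).
So E°(K⁺/K) = E°(Co²⁺/Co) − E°cell = (-0.28) − (+2.649) = -2.93 V.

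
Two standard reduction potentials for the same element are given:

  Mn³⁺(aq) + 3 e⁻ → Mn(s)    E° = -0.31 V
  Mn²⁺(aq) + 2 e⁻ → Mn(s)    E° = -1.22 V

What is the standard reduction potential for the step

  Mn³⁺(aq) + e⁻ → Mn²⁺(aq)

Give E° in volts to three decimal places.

Sequential free energies add, so n₃E°₃ = n₁E°₁ + n₂E°₂.
With n₃ = 3, and the known step contributing 2×(-1.22) V, the unknown satisfies 1·E° = 3×(-0.31) − 2×(-1.22) = +1.510.
E° = +1.510 / 1 = +1.510 V.

+1.510 V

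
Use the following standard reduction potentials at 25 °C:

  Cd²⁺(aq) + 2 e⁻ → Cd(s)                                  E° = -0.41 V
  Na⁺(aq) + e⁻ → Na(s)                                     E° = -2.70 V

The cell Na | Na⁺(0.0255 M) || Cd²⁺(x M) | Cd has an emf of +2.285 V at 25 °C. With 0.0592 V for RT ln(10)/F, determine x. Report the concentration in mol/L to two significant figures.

Cd²⁺/Cd is the cathode, Na⁺/Na the anode: E°cell = +2.29 V, n = 2.
Overall reaction: Cd²⁺(aq) + 2 Na(s) → Cd(s) + 2 Na⁺(aq); Q = [Na⁺]^2/[Cd²⁺]^1.
From E = E° − (0.0592/n) log Q: log Q = (E° − E)·n/0.0592 = (+2.29 − (+2.285))·2/0.0592 = 0.1689.
So 1·log[Cd²⁺] = 2·log(0.0255) − log Q = -3.1869 − (0.1689) = -3.3558; [Cd²⁺] = 10^(-3.3558) ≈ 0.00044 M.

0.00044 M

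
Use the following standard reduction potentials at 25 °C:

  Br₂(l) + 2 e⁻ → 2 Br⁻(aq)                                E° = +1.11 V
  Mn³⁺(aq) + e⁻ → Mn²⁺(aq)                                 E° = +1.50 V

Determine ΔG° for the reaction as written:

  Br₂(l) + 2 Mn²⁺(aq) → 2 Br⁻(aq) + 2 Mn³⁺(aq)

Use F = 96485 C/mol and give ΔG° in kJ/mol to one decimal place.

+75.3 kJ/mol

As written, Br₂/Br⁻ is reduced (cathode) and Mn³⁺/Mn²⁺ is oxidised (anode), so E°cell = (+1.11) − (+1.50) = -0.39 V.
Balancing electrons gives n = 2.
ΔG° = −nFE° = −(2)(96485)(-0.39) = 75,258 J = +75.3 kJ/mol.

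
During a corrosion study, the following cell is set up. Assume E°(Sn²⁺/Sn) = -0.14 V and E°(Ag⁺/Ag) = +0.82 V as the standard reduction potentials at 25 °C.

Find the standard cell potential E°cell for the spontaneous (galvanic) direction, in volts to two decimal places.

The Ag⁺/Ag couple has the higher reduction potential, so it is the cathode; Sn²⁺/Sn is oxidised at the anode.
E°cell = E°(cathode) − E°(anode) = (+0.82) − (-0.14) = +0.96 V.
Since E°cell > 0, the reaction is spontaneous under standard conditions.

+0.96 V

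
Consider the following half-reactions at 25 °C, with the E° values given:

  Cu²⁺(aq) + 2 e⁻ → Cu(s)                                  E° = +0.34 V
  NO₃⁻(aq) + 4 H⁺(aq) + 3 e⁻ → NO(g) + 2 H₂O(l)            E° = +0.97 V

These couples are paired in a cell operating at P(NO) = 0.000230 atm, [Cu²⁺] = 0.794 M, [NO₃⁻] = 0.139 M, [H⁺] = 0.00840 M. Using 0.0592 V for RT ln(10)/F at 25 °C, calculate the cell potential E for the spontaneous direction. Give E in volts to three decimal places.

+0.524 V

NO₃⁻/NO is the cathode (higher E°), Cu²⁺/Cu the anode: E°cell = +0.97 − (+0.34) = +0.63 V, n = 6.
Overall: 2 NO₃⁻(aq) + 8 H⁺(aq) + 3 Cu(s) → 2 NO(g) + 4 H₂O(l) + 3 Cu²⁺(aq)
Q = P(NO)^2·[Cu²⁺]^3 / ([NO₃⁻]^2·[H⁺]^8); log Q = 10.743.
E = E° − (0.0592/n) log Q = +0.63 − (0.0592/6)(10.743) = +0.524 V.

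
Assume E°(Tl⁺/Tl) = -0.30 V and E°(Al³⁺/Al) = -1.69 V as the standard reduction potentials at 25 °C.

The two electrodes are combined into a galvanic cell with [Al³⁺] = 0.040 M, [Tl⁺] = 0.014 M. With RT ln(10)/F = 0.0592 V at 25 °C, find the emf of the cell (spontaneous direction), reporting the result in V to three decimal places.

Tl⁺/Tl is the cathode (higher E°), Al³⁺/Al the anode: E°cell = -0.30 − (-1.69) = +1.39 V, n = 3.
Overall: 3 Tl⁺(aq) + Al(s) → 3 Tl(s) + Al³⁺(aq)
Q = [Al³⁺] / ([Tl⁺]^3); log Q = 4.164.
E = E° − (0.0592/n) log Q = +1.39 − (0.0592/3)(4.164) = +1.308 V.

+1.308 V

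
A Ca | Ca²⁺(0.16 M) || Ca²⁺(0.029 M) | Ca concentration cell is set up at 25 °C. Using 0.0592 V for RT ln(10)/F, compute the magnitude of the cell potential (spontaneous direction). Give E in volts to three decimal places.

+0.022 V

For a concentration cell E°cell = 0. The 0.16 M side is the cathode (reduction is favoured where [Ca²⁺] is higher).
With n = 2, E = −(0.0592/2) log([Ca²⁺]ₐₙ/[Ca²⁺]꜀ₐₜ) = −(0.0592/2) log(0.029/0.16) = −(0.0592/2)(-0.742) = +0.022 V.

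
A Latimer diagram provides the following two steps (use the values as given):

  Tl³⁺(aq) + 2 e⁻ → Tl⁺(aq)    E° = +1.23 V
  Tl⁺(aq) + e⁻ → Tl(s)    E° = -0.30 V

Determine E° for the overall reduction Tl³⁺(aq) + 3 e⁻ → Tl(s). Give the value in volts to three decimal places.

+0.720 V

Since ΔG° = −nFE° is additive over sequential reductions, n₃E°₃ = n₁E°₁ + n₂E°₂.
E°₃ = (2×+1.23 + 1×-0.30) / 3 = (+2.160) / 3 = +0.720 V.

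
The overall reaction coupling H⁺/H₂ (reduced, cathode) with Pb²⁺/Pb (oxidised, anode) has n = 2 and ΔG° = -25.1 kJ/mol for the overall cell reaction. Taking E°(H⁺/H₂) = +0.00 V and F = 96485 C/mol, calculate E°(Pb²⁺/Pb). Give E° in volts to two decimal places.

E°cell = −ΔG°/(nF) = −(-25.1×10³)/((2)(96485)) = +0.130 V.
Since H⁺/H₂ is the cathode and Pb²⁺/Pb the anode, E°cell = E°(H⁺/H₂) − E°(Pb²⁺/Pb).
So E°(Pb²⁺/Pb) = E°(H⁺/H₂) − E°cell = (+0.00) − (+0.130) = -0.13 V.

-0.13 V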